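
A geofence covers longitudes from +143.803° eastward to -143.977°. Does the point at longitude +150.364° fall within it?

Yes

Band width going east from +143.803° to -143.977°: ((-143.977 − 143.803) mod 360) = 72.220°.
Offset of +150.364° east of the west edge: ((150.364 − 143.803) mod 360) = 6.561°.
6.561° ≤ 72.220° ⇒ inside.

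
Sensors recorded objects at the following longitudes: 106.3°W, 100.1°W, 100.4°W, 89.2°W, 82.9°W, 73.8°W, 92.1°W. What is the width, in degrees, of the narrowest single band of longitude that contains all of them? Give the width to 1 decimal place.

32.5°

Sort the longitudes: -106.3°, -100.4°, -100.1°, -92.1°, -89.2°, -82.9°, -73.8°.
Eastward gaps between consecutive values (wrapping around): 5.9°, 0.3°, 8.0°, 2.9°, 6.3°, 9.1°, 327.5°.
Largest gap = 327.5° ⇒ minimal covering band is its complement: 360° − 327.5° = 32.5°.
Band runs from -106.3° eastward to -73.8°.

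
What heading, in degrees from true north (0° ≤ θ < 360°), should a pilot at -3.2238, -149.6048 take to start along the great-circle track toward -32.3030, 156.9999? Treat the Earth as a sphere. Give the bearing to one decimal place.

Δλ = 156.9999 − -149.6048 = 306.6047°; wrapped into (−180°, 180°]: -53.3953°.
θ = atan2( sin Δλ · cos φ₂ , cos φ₁ · sin φ₂ − sin φ₁ · cos φ₂ · cos Δλ )
  = atan2(-0.67853, -0.50521) = -126.670° → normalised to [0°, 360°): 233.330°.

233.3°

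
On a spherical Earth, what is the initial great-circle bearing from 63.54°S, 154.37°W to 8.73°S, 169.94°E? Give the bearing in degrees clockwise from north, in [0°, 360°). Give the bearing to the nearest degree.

Δλ = 169.94 − -154.37 = 324.31°; wrapped into (−180°, 180°]: -35.69°.
θ = atan2( sin Δλ · cos φ₂ , cos φ₁ · sin φ₂ − sin φ₁ · cos φ₂ · cos Δλ )
  = atan2(-0.57664, 0.65105) = -41.531° → normalised to [0°, 360°): 318.469°.

318°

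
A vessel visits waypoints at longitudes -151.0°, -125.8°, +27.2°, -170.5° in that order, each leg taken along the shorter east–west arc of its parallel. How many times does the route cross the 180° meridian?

Leg 1: -151.0° → -125.8°, shortest Δλ = 25.2° (east) — does not cross 180°.
Leg 2: -125.8° → +27.2°, shortest Δλ = 153.0° (east) — does not cross 180°.
Leg 3: +27.2° → -170.5°, shortest Δλ = 162.3° (east) — crosses 180°.
Total crossings: 1.

1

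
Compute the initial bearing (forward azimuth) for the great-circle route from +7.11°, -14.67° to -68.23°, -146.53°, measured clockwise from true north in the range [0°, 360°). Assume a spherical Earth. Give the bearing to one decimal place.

197.2°

Δλ = -146.53 − -14.67 = -131.86°.
θ = atan2( sin Δλ · cos φ₂ , cos φ₁ · sin φ₂ − sin φ₁ · cos φ₂ · cos Δλ )
  = atan2(-0.27622, -0.89091) = -162.774° → normalised to [0°, 360°): 197.226°.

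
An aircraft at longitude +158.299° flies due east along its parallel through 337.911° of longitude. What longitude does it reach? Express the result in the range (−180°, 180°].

+136.210°

Start at +158.299°; shift +337.911° → +496.210°.
+496.210° lies outside (−180°, 180°]; subtract 360° → +136.210°.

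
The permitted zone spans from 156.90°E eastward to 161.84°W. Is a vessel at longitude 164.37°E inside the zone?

Band width going east from +156.90° to -161.84°: ((-161.84 − 156.90) mod 360) = 41.26°.
Offset of +164.37° east of the west edge: ((164.37 − 156.90) mod 360) = 7.47°.
7.47° ≤ 41.26° ⇒ inside.

Yes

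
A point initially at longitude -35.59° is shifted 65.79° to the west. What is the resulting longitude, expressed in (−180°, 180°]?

-101.38°

Start at -35.59°; shift −65.79° → -101.38°.
-101.38° already lies in (−180°, 180°].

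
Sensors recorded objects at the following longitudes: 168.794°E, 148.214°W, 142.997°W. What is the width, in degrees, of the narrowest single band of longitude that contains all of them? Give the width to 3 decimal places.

48.209°

Sort the longitudes: -148.214°, -142.997°, +168.794°.
Eastward gaps between consecutive values (wrapping around): 5.217°, 311.791°, 42.992°.
Largest gap = 311.791° ⇒ minimal covering band is its complement: 360° − 311.791° = 48.209°.
Band runs from +168.794° eastward to -142.997°, crossing the antimeridian.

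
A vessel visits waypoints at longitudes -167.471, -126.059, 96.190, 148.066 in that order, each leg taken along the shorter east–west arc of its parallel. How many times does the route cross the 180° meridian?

Leg 1: -167.471° → -126.059°, shortest Δλ = 41.412° (east) — does not cross 180°.
Leg 2: -126.059° → +96.190°, shortest Δλ = -137.751° (west) — crosses 180°.
Leg 3: +96.190° → +148.066°, shortest Δλ = 51.876° (east) — does not cross 180°.
Total crossings: 1.

1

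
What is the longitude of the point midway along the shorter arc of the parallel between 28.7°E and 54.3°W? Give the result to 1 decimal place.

Signed shortest Δλ from +28.7° to -54.3° is -83.0°.
Midpoint longitude = +28.7° + (-83.0°)/2 = +28.7° − 41.5° = -12.8°.

12.8°W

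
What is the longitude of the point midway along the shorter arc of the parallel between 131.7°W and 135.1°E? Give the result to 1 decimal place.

178.3°W

Signed shortest Δλ from -131.7° to +135.1° is -93.2°.
Midpoint longitude = -131.7° + (-93.2°)/2 = -131.7° − 46.6° = -178.3°.
(The naïve average (-131.7 + +135.1)/2 = 1.7° is on the wrong side of the globe.)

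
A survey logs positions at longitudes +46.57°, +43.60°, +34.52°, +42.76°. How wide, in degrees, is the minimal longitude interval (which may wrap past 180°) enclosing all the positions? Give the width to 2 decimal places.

12.05°

Sort the longitudes: +34.52°, +42.76°, +43.60°, +46.57°.
Eastward gaps between consecutive values (wrapping around): 8.24°, 0.84°, 2.97°, 347.95°.
Largest gap = 347.95° ⇒ minimal covering band is its complement: 360° − 347.95° = 12.05°.
Band runs from +34.52° eastward to +46.57°.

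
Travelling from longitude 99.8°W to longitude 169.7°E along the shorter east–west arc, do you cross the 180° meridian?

Naïve |169.7 − -99.8| = 269.5° > 180°, so the shorter arc goes the other way round — across 180°.
Signed shortest Δλ = ((169.7 − -99.8 + 180) mod 360) − 180 = -90.5°.
Going west by 90.5° from -99.8° passes through 180° before reaching +169.7°.

Yes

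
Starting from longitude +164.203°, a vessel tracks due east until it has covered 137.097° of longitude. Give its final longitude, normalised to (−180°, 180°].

-58.700°

Start at +164.203°; shift +137.097° → +301.300°.
+301.300° lies outside (−180°, 180°]; subtract 360° → -58.700°.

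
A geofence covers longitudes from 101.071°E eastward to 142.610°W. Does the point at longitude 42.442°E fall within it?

No

Band width going east from +101.071° to -142.610°: ((-142.610 − 101.071) mod 360) = 116.319°.
Offset of +42.442° east of the west edge: ((42.442 − 101.071) mod 360) = 301.371°.
301.371° > 116.319° ⇒ outside.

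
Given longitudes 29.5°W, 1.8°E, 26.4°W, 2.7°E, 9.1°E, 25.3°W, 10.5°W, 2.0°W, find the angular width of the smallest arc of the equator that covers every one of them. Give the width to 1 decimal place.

38.6°

Sort the longitudes: -29.5°, -26.4°, -25.3°, -10.5°, -2.0°, +1.8°, +2.7°, +9.1°.
Eastward gaps between consecutive values (wrapping around): 3.1°, 1.1°, 14.8°, 8.5°, 3.8°, 0.9°, 6.4°, 321.4°.
Largest gap = 321.4° ⇒ minimal covering band is its complement: 360° − 321.4° = 38.6°.
Band runs from -29.5° eastward to +9.1°.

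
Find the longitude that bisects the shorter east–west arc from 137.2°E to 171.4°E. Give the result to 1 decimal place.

154.3°E

Signed shortest Δλ from +137.2° to +171.4° is +34.2°.
Midpoint longitude = +137.2° + (+34.2°)/2 = +137.2° + 17.1° = +154.3°.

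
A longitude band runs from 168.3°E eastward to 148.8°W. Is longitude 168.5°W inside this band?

Yes

Band width going east from +168.3° to -148.8°: ((-148.8 − 168.3) mod 360) = 42.9°.
Offset of -168.5° east of the west edge: ((-168.5 − 168.3) mod 360) = 23.2°.
23.2° ≤ 42.9° ⇒ inside.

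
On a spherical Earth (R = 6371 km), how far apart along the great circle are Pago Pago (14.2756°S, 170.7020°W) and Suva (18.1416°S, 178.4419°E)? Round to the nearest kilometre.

1236 km

Δλ = 178.4419 − -170.7020 = 349.1439°; wrapped into (−180°, 180°]: -10.8561°.
Δφ = -18.1416 − -14.2756 = -3.8660°.
a = sin²(Δφ/2) + cos φ₁ · cos φ₂ · sin²(Δλ/2) = 0.009379.
c = 2·atan2(√a, √(1−a)) = 0.19399 rad → d = 6371·c ≈ 1235.92 km.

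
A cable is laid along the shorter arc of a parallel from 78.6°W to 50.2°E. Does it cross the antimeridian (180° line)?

No

Signed shortest Δλ = ((50.2 − -78.6 + 180) mod 360) − 180 = 128.8°.
Going east by 128.8° from -78.6° reaches +50.2° without touching 180°.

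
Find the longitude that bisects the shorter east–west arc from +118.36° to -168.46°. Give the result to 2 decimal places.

Signed shortest Δλ from +118.36° to -168.46° is +73.18°.
Midpoint longitude = +118.36° + (+73.18°)/2 = +118.36° + 36.59° = +154.95°.
(The naïve average (+118.36 + -168.46)/2 = -25.05° is on the wrong side of the globe.)

+154.95°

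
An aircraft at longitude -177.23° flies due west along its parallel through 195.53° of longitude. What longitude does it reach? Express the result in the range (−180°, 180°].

-12.76°

Start at -177.23°; shift −195.53° → -372.76°.
-372.76° lies outside (−180°, 180°]; add 360° → -12.76°.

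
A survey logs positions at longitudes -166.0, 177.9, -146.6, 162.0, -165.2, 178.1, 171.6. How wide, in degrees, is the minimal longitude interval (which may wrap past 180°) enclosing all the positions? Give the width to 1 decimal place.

Sort the longitudes: -166.0°, -165.2°, -146.6°, +162.0°, +171.6°, +177.9°, +178.1°.
Eastward gaps between consecutive values (wrapping around): 0.8°, 18.6°, 308.6°, 9.6°, 6.3°, 0.2°, 15.9°.
Largest gap = 308.6° ⇒ minimal covering band is its complement: 360° − 308.6° = 51.4°.
Band runs from +162.0° eastward to -146.6°, crossing the antimeridian.

51.4°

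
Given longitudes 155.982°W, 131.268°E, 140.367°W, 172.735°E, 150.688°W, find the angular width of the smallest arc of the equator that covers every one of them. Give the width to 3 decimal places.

Sort the longitudes: -155.982°, -150.688°, -140.367°, +131.268°, +172.735°.
Eastward gaps between consecutive values (wrapping around): 5.294°, 10.321°, 271.635°, 41.467°, 31.283°.
Largest gap = 271.635° ⇒ minimal covering band is its complement: 360° − 271.635° = 88.365°.
Band runs from +131.268° eastward to -140.367°, crossing the antimeridian.

88.365°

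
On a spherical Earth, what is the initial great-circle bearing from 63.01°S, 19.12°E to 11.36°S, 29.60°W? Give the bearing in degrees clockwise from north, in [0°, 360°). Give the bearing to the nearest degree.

303°

Δλ = -29.60 − 19.12 = -48.72°.
θ = atan2( sin Δλ · cos φ₂ , cos φ₁ · sin φ₂ − sin φ₁ · cos φ₂ · cos Δλ )
  = atan2(-0.73677, 0.48697) = -56.537° → normalised to [0°, 360°): 303.463°.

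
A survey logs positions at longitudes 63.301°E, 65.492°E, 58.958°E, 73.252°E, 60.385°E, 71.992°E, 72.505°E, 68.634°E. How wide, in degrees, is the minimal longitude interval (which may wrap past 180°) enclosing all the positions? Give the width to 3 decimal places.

Sort the longitudes: +58.958°, +60.385°, +63.301°, +65.492°, +68.634°, +71.992°, +72.505°, +73.252°.
Eastward gaps between consecutive values (wrapping around): 1.427°, 2.916°, 2.191°, 3.142°, 3.358°, 0.513°, 0.747°, 345.706°.
Largest gap = 345.706° ⇒ minimal covering band is its complement: 360° − 345.706° = 14.294°.
Band runs from +58.958° eastward to +73.252°.

14.294°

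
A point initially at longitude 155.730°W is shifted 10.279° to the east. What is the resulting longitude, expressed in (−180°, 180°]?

Start at -155.730°; shift +10.279° → -145.451°.
-145.451° already lies in (−180°, 180°].

145.451°W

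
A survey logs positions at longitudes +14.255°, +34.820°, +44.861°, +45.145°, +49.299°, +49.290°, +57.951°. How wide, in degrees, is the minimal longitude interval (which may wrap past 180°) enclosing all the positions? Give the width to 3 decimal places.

Sort the longitudes: +14.255°, +34.820°, +44.861°, +45.145°, +49.290°, +49.299°, +57.951°.
Eastward gaps between consecutive values (wrapping around): 20.565°, 10.041°, 0.284°, 4.145°, 0.009°, 8.652°, 316.304°.
Largest gap = 316.304° ⇒ minimal covering band is its complement: 360° − 316.304° = 43.696°.
Band runs from +14.255° eastward to +57.951°.

43.696°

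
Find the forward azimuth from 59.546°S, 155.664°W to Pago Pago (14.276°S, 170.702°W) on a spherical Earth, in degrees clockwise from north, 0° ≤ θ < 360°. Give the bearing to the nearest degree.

340°

Δλ = -170.702 − -155.664 = -15.038°.
θ = atan2( sin Δλ · cos φ₂ , cos φ₁ · sin φ₂ − sin φ₁ · cos φ₂ · cos Δλ )
  = atan2(-0.25145, 0.68182) = -20.243° → normalised to [0°, 360°): 339.757°.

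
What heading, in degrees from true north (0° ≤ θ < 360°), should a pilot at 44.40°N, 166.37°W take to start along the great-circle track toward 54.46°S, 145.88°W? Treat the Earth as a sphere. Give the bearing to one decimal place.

Δλ = -145.88 − -166.37 = 20.49°.
θ = atan2( sin Δλ · cos φ₂ , cos φ₁ · sin φ₂ − sin φ₁ · cos φ₂ · cos Δλ )
  = atan2(0.20347, -0.96234) = 168.062° → normalised to [0°, 360°): 168.062°.

168.1°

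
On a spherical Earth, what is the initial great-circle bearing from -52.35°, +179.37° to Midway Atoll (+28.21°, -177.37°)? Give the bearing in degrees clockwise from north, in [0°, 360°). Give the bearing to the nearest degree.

Δλ = -177.37 − 179.37 = -356.74°; wrapped into (−180°, 180°]: 3.26°.
θ = atan2( sin Δλ · cos φ₂ , cos φ₁ · sin φ₂ − sin φ₁ · cos φ₂ · cos Δλ )
  = atan2(0.05011, 0.98533) = 2.911° → normalised to [0°, 360°): 2.911°.

3°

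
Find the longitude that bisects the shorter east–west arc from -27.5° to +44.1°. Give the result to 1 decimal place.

Signed shortest Δλ from -27.5° to +44.1° is +71.6°.
Midpoint longitude = -27.5° + (+71.6°)/2 = -27.5° + 35.8° = +8.3°.

+8.3°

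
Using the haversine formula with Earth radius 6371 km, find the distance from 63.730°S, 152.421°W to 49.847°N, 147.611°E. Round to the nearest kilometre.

Δλ = 147.611 − -152.421 = 300.032°; wrapped into (−180°, 180°]: -59.968°.
Δφ = 49.847 − -63.730 = 113.577°.
a = sin²(Δφ/2) + cos φ₁ · cos φ₂ · sin²(Δλ/2) = 0.771272.
c = 2·atan2(√a, √(1−a)) = 2.14426 rad → d = 6371·c ≈ 13661.08 km.

13661 km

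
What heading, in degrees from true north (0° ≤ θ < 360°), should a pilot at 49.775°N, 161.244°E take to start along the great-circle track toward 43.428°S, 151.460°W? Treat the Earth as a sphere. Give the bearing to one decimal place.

Δλ = -151.460 − 161.244 = -312.704°; wrapped into (−180°, 180°]: 47.296°.
θ = atan2( sin Δλ · cos φ₂ , cos φ₁ · sin φ₂ − sin φ₁ · cos φ₂ · cos Δλ )
  = atan2(0.53369, -0.82001) = 146.943° → normalised to [0°, 360°): 146.943°.

146.9°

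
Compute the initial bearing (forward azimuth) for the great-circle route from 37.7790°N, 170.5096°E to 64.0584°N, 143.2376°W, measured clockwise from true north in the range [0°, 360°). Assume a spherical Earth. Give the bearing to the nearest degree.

31°

Δλ = -143.2376 − 170.5096 = -313.7472°; wrapped into (−180°, 180°]: 46.2528°.
θ = atan2( sin Δλ · cos φ₂ , cos φ₁ · sin φ₂ − sin φ₁ · cos φ₂ · cos Δλ )
  = atan2(0.31602, 0.52543) = 31.025° → normalised to [0°, 360°): 31.025°.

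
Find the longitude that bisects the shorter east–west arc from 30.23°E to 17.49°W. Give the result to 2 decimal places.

6.37°E

Signed shortest Δλ from +30.23° to -17.49° is -47.72°.
Midpoint longitude = +30.23° + (-47.72°)/2 = +30.23° − 23.86° = +6.37°.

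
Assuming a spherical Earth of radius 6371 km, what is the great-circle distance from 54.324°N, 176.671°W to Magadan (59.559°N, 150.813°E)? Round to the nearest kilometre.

Δλ = 150.813 − -176.671 = 327.484°; wrapped into (−180°, 180°]: -32.516°.
Δφ = 59.559 − 54.324 = 5.235°.
a = sin²(Δφ/2) + cos φ₁ · cos φ₂ · sin²(Δλ/2) = 0.025245.
c = 2·atan2(√a, √(1−a)) = 0.31913 rad → d = 6371·c ≈ 2033.15 km.

2033 km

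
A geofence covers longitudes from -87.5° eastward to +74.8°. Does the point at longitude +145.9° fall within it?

Band width going east from -87.5° to +74.8°: ((74.8 − -87.5) mod 360) = 162.3°.
Offset of +145.9° east of the west edge: ((145.9 − -87.5) mod 360) = 233.4°.
233.4° > 162.3° ⇒ outside.

No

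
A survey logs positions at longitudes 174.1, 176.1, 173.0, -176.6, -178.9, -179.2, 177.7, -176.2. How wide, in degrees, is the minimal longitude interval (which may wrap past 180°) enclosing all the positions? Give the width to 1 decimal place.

Sort the longitudes: -179.2°, -178.9°, -176.6°, -176.2°, +173.0°, +174.1°, +176.1°, +177.7°.
Eastward gaps between consecutive values (wrapping around): 0.3°, 2.3°, 0.4°, 349.2°, 1.1°, 2.0°, 1.6°, 3.1°.
Largest gap = 349.2° ⇒ minimal covering band is its complement: 360° − 349.2° = 10.8°.
Band runs from +173.0° eastward to -176.2°, crossing the antimeridian.

10.8°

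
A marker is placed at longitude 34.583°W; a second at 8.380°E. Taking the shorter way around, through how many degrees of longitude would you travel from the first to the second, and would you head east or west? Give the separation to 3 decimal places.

42.963° east

Raw difference: 8.380 − -34.583 = 42.963°.
Normalise into (−180°, 180°]: 42.963° stays 42.963°.
Positive ⇒ the second point lies to the east; separation 42.963°.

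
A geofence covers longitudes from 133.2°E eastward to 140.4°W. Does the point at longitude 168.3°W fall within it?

Yes

Band width going east from +133.2° to -140.4°: ((-140.4 − 133.2) mod 360) = 86.4°.
Offset of -168.3° east of the west edge: ((-168.3 − 133.2) mod 360) = 58.5°.
58.5° ≤ 86.4° ⇒ inside.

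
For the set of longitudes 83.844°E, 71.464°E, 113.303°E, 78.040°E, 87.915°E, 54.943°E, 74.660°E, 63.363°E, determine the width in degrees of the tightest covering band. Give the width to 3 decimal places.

Sort the longitudes: +54.943°, +63.363°, +71.464°, +74.660°, +78.040°, +83.844°, +87.915°, +113.303°.
Eastward gaps between consecutive values (wrapping around): 8.420°, 8.101°, 3.196°, 3.380°, 5.804°, 4.071°, 25.388°, 301.640°.
Largest gap = 301.640° ⇒ minimal covering band is its complement: 360° − 301.640° = 58.360°.
Band runs from +54.943° eastward to +113.303°.

58.360°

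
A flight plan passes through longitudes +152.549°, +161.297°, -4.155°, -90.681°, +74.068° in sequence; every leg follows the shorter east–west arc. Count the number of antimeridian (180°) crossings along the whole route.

0

Leg 1: +152.549° → +161.297°, shortest Δλ = 8.748° (east) — does not cross 180°.
Leg 2: +161.297° → -4.155°, shortest Δλ = -165.452° (west) — does not cross 180°.
Leg 3: -4.155° → -90.681°, shortest Δλ = -86.526° (west) — does not cross 180°.
Leg 4: -90.681° → +74.068°, shortest Δλ = 164.749° (east) — does not cross 180°.
Total crossings: 0.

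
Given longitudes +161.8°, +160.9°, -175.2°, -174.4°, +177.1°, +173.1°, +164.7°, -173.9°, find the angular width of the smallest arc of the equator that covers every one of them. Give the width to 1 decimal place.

25.2°

Sort the longitudes: -175.2°, -174.4°, -173.9°, +160.9°, +161.8°, +164.7°, +173.1°, +177.1°.
Eastward gaps between consecutive values (wrapping around): 0.8°, 0.5°, 334.8°, 0.9°, 2.9°, 8.4°, 4.0°, 7.7°.
Largest gap = 334.8° ⇒ minimal covering band is its complement: 360° − 334.8° = 25.2°.
Band runs from +160.9° eastward to -173.9°, crossing the antimeridian.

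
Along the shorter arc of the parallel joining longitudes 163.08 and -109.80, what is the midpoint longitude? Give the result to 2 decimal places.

-153.36°

Signed shortest Δλ from +163.08° to -109.80° is +87.12°.
Midpoint longitude = +163.08° + (+87.12°)/2 = +163.08° + 43.56° = +206.64°.
Normalise into (−180°, 180°]: -153.36°.
(The naïve average (+163.08 + -109.80)/2 = 26.64° is on the wrong side of the globe.)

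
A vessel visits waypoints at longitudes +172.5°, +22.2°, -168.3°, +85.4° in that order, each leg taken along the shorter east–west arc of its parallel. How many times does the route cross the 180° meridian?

Leg 1: +172.5° → +22.2°, shortest Δλ = -150.3° (west) — does not cross 180°.
Leg 2: +22.2° → -168.3°, shortest Δλ = 169.5° (east) — crosses 180°.
Leg 3: -168.3° → +85.4°, shortest Δλ = -106.3° (west) — crosses 180°.
Total crossings: 2.

2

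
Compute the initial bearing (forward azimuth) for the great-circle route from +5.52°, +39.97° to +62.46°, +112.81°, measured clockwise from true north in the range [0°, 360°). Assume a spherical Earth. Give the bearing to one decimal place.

26.9°

Δλ = 112.81 − 39.97 = 72.84°.
θ = atan2( sin Δλ · cos φ₂ , cos φ₁ · sin φ₂ − sin φ₁ · cos φ₂ · cos Δλ )
  = atan2(0.44179, 0.86945) = 26.936° → normalised to [0°, 360°): 26.936°.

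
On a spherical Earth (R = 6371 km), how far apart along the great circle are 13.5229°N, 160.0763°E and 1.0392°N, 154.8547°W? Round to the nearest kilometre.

Δλ = -154.8547 − 160.0763 = -314.9310°; wrapped into (−180°, 180°]: 45.0690°.
Δφ = 1.0392 − 13.5229 = -12.4837°.
a = sin²(Δφ/2) + cos φ₁ · cos φ₂ · sin²(Δλ/2) = 0.154599.
c = 2·atan2(√a, √(1−a)) = 0.80820 rad → d = 6371·c ≈ 5149.03 km.

5149 km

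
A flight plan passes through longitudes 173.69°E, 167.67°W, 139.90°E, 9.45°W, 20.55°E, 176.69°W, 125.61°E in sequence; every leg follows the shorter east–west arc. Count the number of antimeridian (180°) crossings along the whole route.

Leg 1: +173.69° → -167.67°, shortest Δλ = 18.64° (east) — crosses 180°.
Leg 2: -167.67° → +139.90°, shortest Δλ = -52.43° (west) — crosses 180°.
Leg 3: +139.90° → -9.45°, shortest Δλ = -149.35° (west) — does not cross 180°.
Leg 4: -9.45° → +20.55°, shortest Δλ = 30.0° (east) — does not cross 180°.
Leg 5: +20.55° → -176.69°, shortest Δλ = 162.76° (east) — crosses 180°.
Leg 6: -176.69° → +125.61°, shortest Δλ = -57.7° (west) — crosses 180°.
Total crossings: 4.

4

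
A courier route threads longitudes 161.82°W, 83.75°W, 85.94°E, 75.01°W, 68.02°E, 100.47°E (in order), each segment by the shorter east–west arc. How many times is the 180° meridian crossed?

Leg 1: -161.82° → -83.75°, shortest Δλ = 78.07° (east) — does not cross 180°.
Leg 2: -83.75° → +85.94°, shortest Δλ = 169.69° (east) — does not cross 180°.
Leg 3: +85.94° → -75.01°, shortest Δλ = -160.95° (west) — does not cross 180°.
Leg 4: -75.01° → +68.02°, shortest Δλ = 143.03° (east) — does not cross 180°.
Leg 5: +68.02° → +100.47°, shortest Δλ = 32.45° (east) — does not cross 180°.
Total crossings: 0.

0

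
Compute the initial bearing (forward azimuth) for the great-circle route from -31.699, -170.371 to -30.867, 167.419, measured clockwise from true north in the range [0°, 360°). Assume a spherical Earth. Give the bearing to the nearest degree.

Δλ = 167.419 − -170.371 = 337.790°; wrapped into (−180°, 180°]: -22.210°.
θ = atan2( sin Δλ · cos φ₂ , cos φ₁ · sin φ₂ − sin φ₁ · cos φ₂ · cos Δλ )
  = atan2(-0.32446, -0.01894) = -93.341° → normalised to [0°, 360°): 266.659°.

267°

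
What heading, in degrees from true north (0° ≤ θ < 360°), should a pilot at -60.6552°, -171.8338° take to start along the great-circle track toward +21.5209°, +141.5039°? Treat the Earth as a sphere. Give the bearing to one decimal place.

Δλ = 141.5039 − -171.8338 = 313.3377°; wrapped into (−180°, 180°]: -46.6623°.
θ = atan2( sin Δλ · cos φ₂ , cos φ₁ · sin φ₂ − sin φ₁ · cos φ₂ · cos Δλ )
  = atan2(-0.67662, 0.73630) = -42.581° → normalised to [0°, 360°): 317.419°.

317.4°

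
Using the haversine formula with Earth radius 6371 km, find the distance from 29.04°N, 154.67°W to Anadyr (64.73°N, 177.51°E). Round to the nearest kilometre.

Δλ = 177.51 − -154.67 = 332.18°; wrapped into (−180°, 180°]: -27.82°.
Δφ = 64.73 − 29.04 = 35.69°.
a = sin²(Δφ/2) + cos φ₁ · cos φ₂ · sin²(Δλ/2) = 0.115476.
c = 2·atan2(√a, √(1−a)) = 0.69345 rad → d = 6371·c ≈ 4417.94 km.

4418 km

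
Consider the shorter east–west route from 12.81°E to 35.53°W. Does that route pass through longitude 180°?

No

Signed shortest Δλ = ((-35.53 − 12.81 + 180) mod 360) − 180 = -48.34°.
Going west by 48.34° from +12.81° reaches -35.53° without touching 180°.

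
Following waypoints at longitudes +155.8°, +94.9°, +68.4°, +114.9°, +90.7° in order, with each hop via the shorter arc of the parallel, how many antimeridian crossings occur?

0

Leg 1: +155.8° → +94.9°, shortest Δλ = -60.9° (west) — does not cross 180°.
Leg 2: +94.9° → +68.4°, shortest Δλ = -26.5° (west) — does not cross 180°.
Leg 3: +68.4° → +114.9°, shortest Δλ = 46.5° (east) — does not cross 180°.
Leg 4: +114.9° → +90.7°, shortest Δλ = -24.2° (west) — does not cross 180°.
Total crossings: 0.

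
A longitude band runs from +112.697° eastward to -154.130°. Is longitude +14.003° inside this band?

No

Band width going east from +112.697° to -154.130°: ((-154.130 − 112.697) mod 360) = 93.173°.
Offset of +14.003° east of the west edge: ((14.003 − 112.697) mod 360) = 261.306°.
261.306° > 93.173° ⇒ outside.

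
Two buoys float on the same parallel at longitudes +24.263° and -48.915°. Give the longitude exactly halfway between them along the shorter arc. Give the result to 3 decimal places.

Signed shortest Δλ from +24.263° to -48.915° is -73.178°.
Midpoint longitude = +24.263° + (-73.178°)/2 = +24.263° − 36.589° = -12.326°.

-12.326°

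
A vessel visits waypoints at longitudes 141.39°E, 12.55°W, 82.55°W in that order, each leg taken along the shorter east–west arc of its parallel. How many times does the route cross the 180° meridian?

0

Leg 1: +141.39° → -12.55°, shortest Δλ = -153.94° (west) — does not cross 180°.
Leg 2: -12.55° → -82.55°, shortest Δλ = -70.0° (west) — does not cross 180°.
Total crossings: 0.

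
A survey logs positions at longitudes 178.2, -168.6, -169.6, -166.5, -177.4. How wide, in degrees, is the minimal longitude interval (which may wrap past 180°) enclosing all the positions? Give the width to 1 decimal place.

Sort the longitudes: -177.4°, -169.6°, -168.6°, -166.5°, +178.2°.
Eastward gaps between consecutive values (wrapping around): 7.8°, 1.0°, 2.1°, 344.7°, 4.4°.
Largest gap = 344.7° ⇒ minimal covering band is its complement: 360° − 344.7° = 15.3°.
Band runs from +178.2° eastward to -166.5°, crossing the antimeridian.

15.3°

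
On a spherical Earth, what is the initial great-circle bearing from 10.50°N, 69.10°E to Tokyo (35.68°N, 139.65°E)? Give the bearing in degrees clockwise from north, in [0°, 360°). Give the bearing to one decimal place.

Δλ = 139.65 − 69.10 = 70.55°.
θ = atan2( sin Δλ · cos φ₂ , cos φ₁ · sin φ₂ − sin φ₁ · cos φ₂ · cos Δλ )
  = atan2(0.76593, 0.52420) = 55.612° → normalised to [0°, 360°): 55.612°.

55.6°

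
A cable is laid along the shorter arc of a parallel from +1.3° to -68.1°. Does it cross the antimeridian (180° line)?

No

Signed shortest Δλ = ((-68.1 − 1.3 + 180) mod 360) − 180 = -69.4°.
Going west by 69.4° from +1.3° reaches -68.1° without touching 180°.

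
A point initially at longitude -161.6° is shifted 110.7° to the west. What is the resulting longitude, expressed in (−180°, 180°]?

+87.7°

Start at -161.6°; shift −110.7° → -272.3°.
-272.3° lies outside (−180°, 180°]; add 360° → +87.7°.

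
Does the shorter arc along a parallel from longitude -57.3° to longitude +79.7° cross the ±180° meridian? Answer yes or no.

Signed shortest Δλ = ((79.7 − -57.3 + 180) mod 360) − 180 = 137.0°.
Going east by 137.0° from -57.3° reaches +79.7° without touching 180°.

No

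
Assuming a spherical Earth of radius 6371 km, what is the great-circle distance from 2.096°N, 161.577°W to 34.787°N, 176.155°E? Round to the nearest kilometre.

Δλ = 176.155 − -161.577 = 337.732°; wrapped into (−180°, 180°]: -22.268°.
Δφ = 34.787 − 2.096 = 32.691°.
a = sin²(Δφ/2) + cos φ₁ · cos φ₂ · sin²(Δλ/2) = 0.109807.
c = 2·atan2(√a, √(1−a)) = 0.67551 rad → d = 6371·c ≈ 4303.69 km.

4304 km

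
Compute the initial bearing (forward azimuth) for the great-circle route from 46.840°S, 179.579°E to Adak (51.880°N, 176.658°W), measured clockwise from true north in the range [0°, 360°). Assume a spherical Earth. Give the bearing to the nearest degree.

2°

Δλ = -176.658 − 179.579 = -356.237°; wrapped into (−180°, 180°]: 3.763°.
θ = atan2( sin Δλ · cos φ₂ , cos φ₁ · sin φ₂ − sin φ₁ · cos φ₂ · cos Δλ )
  = atan2(0.04051, 0.98747) = 2.349° → normalised to [0°, 360°): 2.349°.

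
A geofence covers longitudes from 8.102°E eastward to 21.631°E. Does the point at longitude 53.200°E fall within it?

No

Band width going east from +8.102° to +21.631°: ((21.631 − 8.102) mod 360) = 13.529°.
Offset of +53.200° east of the west edge: ((53.200 − 8.102) mod 360) = 45.098°.
45.098° > 13.529° ⇒ outside.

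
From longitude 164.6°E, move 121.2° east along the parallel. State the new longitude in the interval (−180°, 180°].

74.2°W

Start at +164.6°; shift +121.2° → +285.8°.
+285.8° lies outside (−180°, 180°]; subtract 360° → -74.2°.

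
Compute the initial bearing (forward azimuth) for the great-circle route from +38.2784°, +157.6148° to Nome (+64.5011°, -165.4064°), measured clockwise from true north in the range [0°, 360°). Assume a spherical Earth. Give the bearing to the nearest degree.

28°

Δλ = -165.4064 − 157.6148 = -323.0212°; wrapped into (−180°, 180°]: 36.9788°.
θ = atan2( sin Δλ · cos φ₂ , cos φ₁ · sin φ₂ − sin φ₁ · cos φ₂ · cos Δλ )
  = atan2(0.25895, 0.49550) = 27.592° → normalised to [0°, 360°): 27.592°.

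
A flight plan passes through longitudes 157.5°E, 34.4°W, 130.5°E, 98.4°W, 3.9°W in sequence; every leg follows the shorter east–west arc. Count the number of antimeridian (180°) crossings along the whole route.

Leg 1: +157.5° → -34.4°, shortest Δλ = 168.1° (east) — crosses 180°.
Leg 2: -34.4° → +130.5°, shortest Δλ = 164.9° (east) — does not cross 180°.
Leg 3: +130.5° → -98.4°, shortest Δλ = 131.1° (east) — crosses 180°.
Leg 4: -98.4° → -3.9°, shortest Δλ = 94.5° (east) — does not cross 180°.
Total crossings: 2.

2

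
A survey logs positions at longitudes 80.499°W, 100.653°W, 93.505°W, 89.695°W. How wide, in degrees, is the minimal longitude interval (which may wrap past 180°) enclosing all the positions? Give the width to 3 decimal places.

Sort the longitudes: -100.653°, -93.505°, -89.695°, -80.499°.
Eastward gaps between consecutive values (wrapping around): 7.148°, 3.810°, 9.196°, 339.846°.
Largest gap = 339.846° ⇒ minimal covering band is its complement: 360° − 339.846° = 20.154°.
Band runs from -100.653° eastward to -80.499°.

20.154°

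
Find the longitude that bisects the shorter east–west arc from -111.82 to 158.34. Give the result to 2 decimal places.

Signed shortest Δλ from -111.82° to +158.34° is -89.84°.
Midpoint longitude = -111.82° + (-89.84°)/2 = -111.82° − 44.92° = -156.74°.
(The naïve average (-111.82 + +158.34)/2 = 23.26° is on the wrong side of the globe.)

-156.74°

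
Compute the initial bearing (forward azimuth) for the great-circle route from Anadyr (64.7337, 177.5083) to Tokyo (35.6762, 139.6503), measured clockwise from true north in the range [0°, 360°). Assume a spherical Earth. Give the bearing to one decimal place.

236.4°

Δλ = 139.6503 − 177.5083 = -37.8580°.
θ = atan2( sin Δλ · cos φ₂ , cos φ₁ · sin φ₂ − sin φ₁ · cos φ₂ · cos Δλ )
  = atan2(-0.49853, -0.33108) = -123.588° → normalised to [0°, 360°): 236.412°.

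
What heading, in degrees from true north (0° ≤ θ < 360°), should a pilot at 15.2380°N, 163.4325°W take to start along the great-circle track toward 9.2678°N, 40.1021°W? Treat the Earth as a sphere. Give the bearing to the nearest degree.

70°

Δλ = -40.1021 − -163.4325 = 123.3304°.
θ = atan2( sin Δλ · cos φ₂ , cos φ₁ · sin φ₂ − sin φ₁ · cos φ₂ · cos Δλ )
  = atan2(0.82461, 0.29792) = 70.136° → normalised to [0°, 360°): 70.136°.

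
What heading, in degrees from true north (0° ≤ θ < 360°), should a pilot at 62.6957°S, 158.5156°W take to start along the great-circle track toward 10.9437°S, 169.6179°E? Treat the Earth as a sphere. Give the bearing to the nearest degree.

Δλ = 169.6179 − -158.5156 = 328.1335°; wrapped into (−180°, 180°]: -31.8665°.
θ = atan2( sin Δλ · cos φ₂ , cos φ₁ · sin φ₂ − sin φ₁ · cos φ₂ · cos Δλ )
  = atan2(-0.51834, 0.65385) = -38.406° → normalised to [0°, 360°): 321.594°.

322°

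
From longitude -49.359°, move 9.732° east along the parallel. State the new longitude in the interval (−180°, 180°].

-39.627°

Start at -49.359°; shift +9.732° → -39.627°.
-39.627° already lies in (−180°, 180°].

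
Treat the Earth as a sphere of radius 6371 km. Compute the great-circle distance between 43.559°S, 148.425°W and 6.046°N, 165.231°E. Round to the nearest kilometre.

Δλ = 165.231 − -148.425 = 313.656°; wrapped into (−180°, 180°]: -46.344°.
Δφ = 6.046 − -43.559 = 49.605°.
a = sin²(Δφ/2) + cos φ₁ · cos φ₂ · sin²(Δλ/2) = 0.287554.
c = 2·atan2(√a, √(1−a)) = 1.13195 rad → d = 6371·c ≈ 7211.67 km.

7212 km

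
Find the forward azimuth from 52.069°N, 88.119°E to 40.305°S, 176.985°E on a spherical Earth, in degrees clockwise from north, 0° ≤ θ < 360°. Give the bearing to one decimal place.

118.2°

Δλ = 176.985 − 88.119 = 88.866°.
θ = atan2( sin Δλ · cos φ₂ , cos φ₁ · sin φ₂ − sin φ₁ · cos φ₂ · cos Δλ )
  = atan2(0.76246, -0.40953) = 118.241° → normalised to [0°, 360°): 118.241°.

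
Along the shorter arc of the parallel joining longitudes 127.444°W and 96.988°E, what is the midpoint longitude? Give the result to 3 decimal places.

Signed shortest Δλ from -127.444° to +96.988° is -135.568°.
Midpoint longitude = -127.444° + (-135.568°)/2 = -127.444° − 67.784° = -195.228°.
Normalise into (−180°, 180°]: +164.772°.
(The naïve average (-127.444 + +96.988)/2 = -15.228° is on the wrong side of the globe.)

164.772°E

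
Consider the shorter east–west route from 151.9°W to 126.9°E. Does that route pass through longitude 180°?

Yes

Naïve |126.9 − -151.9| = 278.8° > 180°, so the shorter arc goes the other way round — across 180°.
Signed shortest Δλ = ((126.9 − -151.9 + 180) mod 360) − 180 = -81.2°.
Going west by 81.2° from -151.9° passes through 180° before reaching +126.9°.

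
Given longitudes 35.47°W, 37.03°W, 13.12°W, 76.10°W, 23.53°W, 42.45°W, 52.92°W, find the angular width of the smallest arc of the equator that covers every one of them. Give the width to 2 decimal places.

62.98°

Sort the longitudes: -76.10°, -52.92°, -42.45°, -37.03°, -35.47°, -23.53°, -13.12°.
Eastward gaps between consecutive values (wrapping around): 23.18°, 10.47°, 5.42°, 1.56°, 11.94°, 10.41°, 297.02°.
Largest gap = 297.02° ⇒ minimal covering band is its complement: 360° − 297.02° = 62.98°.
Band runs from -76.10° eastward to -13.12°.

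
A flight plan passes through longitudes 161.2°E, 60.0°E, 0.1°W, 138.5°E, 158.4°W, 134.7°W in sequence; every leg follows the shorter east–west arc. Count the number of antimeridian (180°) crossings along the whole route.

Leg 1: +161.2° → +60.0°, shortest Δλ = -101.2° (west) — does not cross 180°.
Leg 2: +60.0° → -0.1°, shortest Δλ = -60.1° (west) — does not cross 180°.
Leg 3: -0.1° → +138.5°, shortest Δλ = 138.6° (east) — does not cross 180°.
Leg 4: +138.5° → -158.4°, shortest Δλ = 63.1° (east) — crosses 180°.
Leg 5: -158.4° → -134.7°, shortest Δλ = 23.7° (east) — does not cross 180°.
Total crossings: 1.

1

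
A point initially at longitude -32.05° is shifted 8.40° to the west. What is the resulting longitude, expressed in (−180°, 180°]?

Start at -32.05°; shift −8.40° → -40.45°.
-40.45° already lies in (−180°, 180°].

-40.45°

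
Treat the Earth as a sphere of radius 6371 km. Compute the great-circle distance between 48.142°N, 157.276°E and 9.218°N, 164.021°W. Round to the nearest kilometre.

5638 km

Δλ = -164.021 − 157.276 = -321.297°; wrapped into (−180°, 180°]: 38.703°.
Δφ = 9.218 − 48.142 = -38.924°.
a = sin²(Δφ/2) + cos φ₁ · cos φ₂ · sin²(Δλ/2) = 0.183333.
c = 2·atan2(√a, √(1−a)) = 0.88494 rad → d = 6371·c ≈ 5637.96 km.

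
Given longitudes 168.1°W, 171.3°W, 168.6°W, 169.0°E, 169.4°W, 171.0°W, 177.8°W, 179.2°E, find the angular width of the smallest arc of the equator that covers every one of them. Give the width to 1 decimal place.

Sort the longitudes: -177.8°, -171.3°, -171.0°, -169.4°, -168.6°, -168.1°, +169.0°, +179.2°.
Eastward gaps between consecutive values (wrapping around): 6.5°, 0.3°, 1.6°, 0.8°, 0.5°, 337.1°, 10.2°, 3.0°.
Largest gap = 337.1° ⇒ minimal covering band is its complement: 360° − 337.1° = 22.9°.
Band runs from +169.0° eastward to -168.1°, crossing the antimeridian.

22.9°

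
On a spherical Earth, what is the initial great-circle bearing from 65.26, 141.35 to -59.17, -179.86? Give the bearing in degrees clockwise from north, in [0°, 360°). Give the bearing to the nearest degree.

156°

Δλ = -179.86 − 141.35 = -321.21°; wrapped into (−180°, 180°]: 38.79°.
θ = atan2( sin Δλ · cos φ₂ , cos φ₁ · sin φ₂ − sin φ₁ · cos φ₂ · cos Δλ )
  = atan2(0.32106, -0.72216) = 156.031° → normalised to [0°, 360°): 156.031°.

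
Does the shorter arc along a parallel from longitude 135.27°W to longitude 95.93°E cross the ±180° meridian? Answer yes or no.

Yes

Naïve |95.93 − -135.27| = 231.2° > 180°, so the shorter arc goes the other way round — across 180°.
Signed shortest Δλ = ((95.93 − -135.27 + 180) mod 360) − 180 = -128.8°.
Going west by 128.8° from -135.27° passes through 180° before reaching +95.93°.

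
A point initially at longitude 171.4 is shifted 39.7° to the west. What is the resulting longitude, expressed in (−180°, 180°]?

Start at +171.4°; shift −39.7° → +131.7°.
+131.7° already lies in (−180°, 180°].

+131.7°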